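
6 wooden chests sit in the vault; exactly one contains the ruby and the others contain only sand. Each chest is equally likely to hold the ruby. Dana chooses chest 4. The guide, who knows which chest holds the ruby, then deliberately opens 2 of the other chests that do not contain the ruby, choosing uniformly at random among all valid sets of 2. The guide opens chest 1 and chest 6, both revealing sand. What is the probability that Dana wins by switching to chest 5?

5/18

Apply Bayes' rule, conditioning on where the ruby actually is.
If it is in either of chests 1 and 6 (prior 1/6 each): that chest was opened and seen not to hold the prize — ruled out; weight (1/6)·0 = 0 each.
If it is in any of chests 2, 3, and 5 (prior 1/6 each): the guide has 6 equally likely choices, so probability 1/6; weight (1/6)·(1/6) = 1/36 each.
If it is in chest 4 (prior 1/6): the guide has 10 equally likely choices, so probability 1/10; weight (1/6)·(1/10) = 1/60.
The weights sum to 1/10.
So P(the ruby in chest 5 | the guide opened chest 1 and chest 6) = (1/36) / (1/10) = 5/18.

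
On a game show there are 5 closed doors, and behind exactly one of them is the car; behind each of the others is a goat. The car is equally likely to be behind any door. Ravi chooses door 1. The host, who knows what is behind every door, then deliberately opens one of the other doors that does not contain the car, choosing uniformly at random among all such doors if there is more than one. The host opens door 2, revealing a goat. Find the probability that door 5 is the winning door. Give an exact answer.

Apply Bayes' rule, conditioning on where the car actually is.
If it is behind door 1 (prior 1/5): the host has 4 equally likely choices, so probability 1/4; weight (1/5)·(1/4) = 1/20.
If it is behind door 2 (prior 1/5): the host opened door 2, so this case is ruled out; weight (1/5)·0 = 0.
If it is behind any of doors 3, 4, and 5 (prior 1/5 each): the host has 3 equally likely choices, so probability 1/3; weight (1/5)·(1/3) = 1/15 each.
The weights sum to 1/4.
So P(the car behind door 5 | the host opened door 2) = (1/15) / (1/4) = 4/15.

4/15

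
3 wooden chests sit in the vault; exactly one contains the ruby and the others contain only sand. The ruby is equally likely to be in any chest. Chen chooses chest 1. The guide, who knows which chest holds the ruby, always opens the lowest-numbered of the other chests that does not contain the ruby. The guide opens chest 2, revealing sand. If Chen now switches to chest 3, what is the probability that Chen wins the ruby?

Apply Bayes' rule, conditioning on where the ruby actually is.
If it is in either of chests 1 and 3 (prior 1/3 each): chest 2 is the lowest-numbered option available, probability 1; weight (1/3)·1 = 1/3 each.
If it is in chest 2 (prior 1/3): the guide opened chest 2, so this case is ruled out; weight (1/3)·0 = 0.
The weights sum to 2/3.
So P(the ruby in chest 3 | the guide opened chest 2) = (1/3) / (2/3) = 1/2.

1/2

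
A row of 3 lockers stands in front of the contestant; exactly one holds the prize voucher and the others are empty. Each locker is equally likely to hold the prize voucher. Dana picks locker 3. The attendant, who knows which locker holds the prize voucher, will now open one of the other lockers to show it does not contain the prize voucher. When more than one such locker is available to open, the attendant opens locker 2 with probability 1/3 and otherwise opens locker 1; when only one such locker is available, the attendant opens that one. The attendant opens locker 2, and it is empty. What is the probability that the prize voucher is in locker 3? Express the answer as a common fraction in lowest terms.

Consider each possible location of the prize voucher in turn.
If it is in locker 1 (prior 1/3): only locker 2 is available, probability 1; weight (1/3)·1 = 1/3.
If it is in locker 2 (prior 1/3): the attendant opened locker 2, so this case is ruled out; weight (1/3)·0 = 0.
If it is in locker 3 (prior 1/3): locker 2 is available, opened with probability 1/3; weight (1/3)·(1/3) = 1/9.
The weights sum to 4/9.
So P(the prize voucher in locker 3 | the attendant opened locker 2) = (1/9) / (4/9) = 1/4.

1/4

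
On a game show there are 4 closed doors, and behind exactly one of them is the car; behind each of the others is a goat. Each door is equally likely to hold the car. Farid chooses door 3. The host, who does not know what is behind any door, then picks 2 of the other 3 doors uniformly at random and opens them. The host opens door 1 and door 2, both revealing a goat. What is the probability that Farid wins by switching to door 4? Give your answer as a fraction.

1/2

Apply Bayes' rule, conditioning on where the car actually is.
If it is behind either of doors 1 and 2 (prior 1/4 each): that door was opened and seen not to hold the prize — ruled out; weight (1/4)·0 = 0 each.
If it is behind either of doors 3 and 4 (prior 1/4 each): the host picks exactly this set with probability 1/3 regardless, and none is the prize; weight (1/4)·(1/3) = 1/12 each.
The weights sum to 1/6.
So P(the car behind door 4 | the host opened door 1 and door 2) = (1/12) / (1/6) = 1/2.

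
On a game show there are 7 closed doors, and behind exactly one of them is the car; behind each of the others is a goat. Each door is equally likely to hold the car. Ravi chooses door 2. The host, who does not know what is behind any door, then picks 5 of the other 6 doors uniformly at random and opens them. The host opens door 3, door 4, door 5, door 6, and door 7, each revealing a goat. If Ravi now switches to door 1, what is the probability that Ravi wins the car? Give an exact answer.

1/2

Apply Bayes' rule, conditioning on where the car actually is.
If it is behind either of doors 1 and 2 (prior 1/7 each): the host picks exactly this set with probability 1/6 regardless, and none is the prize; weight (1/7)·(1/6) = 1/42 each.
If it is behind any of doors 3, 4, 5, 6, and 7 (prior 1/7 each): that door was opened and seen not to hold the prize — ruled out; weight (1/7)·0 = 0 each.
The weights sum to 1/21.
So P(the car behind door 1 | the host opened door 3, door 4, door 5, door 6, and door 7) = (1/42) / (1/21) = 1/2.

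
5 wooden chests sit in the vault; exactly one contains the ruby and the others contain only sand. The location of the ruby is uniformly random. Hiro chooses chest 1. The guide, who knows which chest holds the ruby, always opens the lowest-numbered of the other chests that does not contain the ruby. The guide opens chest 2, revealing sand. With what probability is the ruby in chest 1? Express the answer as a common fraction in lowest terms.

Condition on the true location of the ruby.
If it is in any of chests 1, 3, 4, and 5 (prior 1/5 each): chest 2 is the lowest-numbered option available, probability 1; weight (1/5)·1 = 1/5 each.
If it is in chest 2 (prior 1/5): the guide opened chest 2, so this case is ruled out; weight (1/5)·0 = 0.
The weights sum to 4/5.
So P(the ruby in chest 1 | the guide opened chest 2) = (1/5) / (4/5) = 1/4.

1/4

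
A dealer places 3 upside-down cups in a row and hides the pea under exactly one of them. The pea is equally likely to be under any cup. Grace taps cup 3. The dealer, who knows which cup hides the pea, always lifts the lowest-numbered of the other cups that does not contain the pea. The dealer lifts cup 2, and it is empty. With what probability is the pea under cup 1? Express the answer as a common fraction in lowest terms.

Condition on the true location of the pea.
If it is under cup 1 (prior 1/3): cup 2 is the lowest-numbered option available, probability 1; weight (1/3)·1 = 1/3.
If it is under cup 2 (prior 1/3): the dealer opened cup 2, so this case is ruled out; weight (1/3)·0 = 0.
If it is under cup 3 (prior 1/3): the dealer would have opened cup 1 instead, probability 0; weight (1/3)·0 = 0.
The weights sum to 1/3.
So P(the pea under cup 1 | the dealer opened cup 2) = (1/3) / (1/3) = 1.

1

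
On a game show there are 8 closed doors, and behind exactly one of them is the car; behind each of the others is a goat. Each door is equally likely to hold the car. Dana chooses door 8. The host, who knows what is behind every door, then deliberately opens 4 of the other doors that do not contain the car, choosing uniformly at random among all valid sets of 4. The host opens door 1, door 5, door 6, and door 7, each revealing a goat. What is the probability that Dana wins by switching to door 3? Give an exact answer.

7/24

Apply Bayes' rule, conditioning on where the car actually is.
If it is behind any of doors 1, 5, 6, and 7 (prior 1/8 each): that door was opened and seen not to hold the prize — ruled out; weight (1/8)·0 = 0 each.
If it is behind any of doors 2, 3, and 4 (prior 1/8 each): the host has 15 equally likely choices, so probability 1/15; weight (1/8)·(1/15) = 1/120 each.
If it is behind door 8 (prior 1/8): the host has 35 equally likely choices, so probability 1/35; weight (1/8)·(1/35) = 1/280.
The weights sum to 1/35.
So P(the car behind door 3 | the host opened door 1, door 5, door 6, and door 7) = (1/120) / (1/35) = 7/24.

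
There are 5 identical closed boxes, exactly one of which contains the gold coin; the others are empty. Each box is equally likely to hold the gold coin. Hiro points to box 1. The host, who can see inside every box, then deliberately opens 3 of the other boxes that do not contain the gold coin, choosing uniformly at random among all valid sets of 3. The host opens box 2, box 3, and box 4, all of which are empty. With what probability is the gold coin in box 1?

1/5

Apply Bayes' rule, conditioning on where the gold coin actually is.
If it is in box 1 (prior 1/5): the host has 4 equally likely choices, so probability 1/4; weight (1/5)·(1/4) = 1/20.
If it is in any of boxes 2, 3, and 4 (prior 1/5 each): that box was opened and seen not to hold the prize — ruled out; weight (1/5)·0 = 0 each.
If it is in box 5 (prior 1/5): the host has no choice, probability 1; weight (1/5)·1 = 1/5.
The weights sum to 1/4.
So P(the gold coin in box 1 | the host opened box 2, box 3, and box 4) = (1/20) / (1/4) = 1/5.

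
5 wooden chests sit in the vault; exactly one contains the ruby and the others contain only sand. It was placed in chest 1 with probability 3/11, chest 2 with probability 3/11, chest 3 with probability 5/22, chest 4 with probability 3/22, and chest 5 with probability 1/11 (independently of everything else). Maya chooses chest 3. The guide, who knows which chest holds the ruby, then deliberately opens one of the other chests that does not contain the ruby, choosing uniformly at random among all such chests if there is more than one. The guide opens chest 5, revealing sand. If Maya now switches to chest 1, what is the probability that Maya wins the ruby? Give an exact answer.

8/25

Apply Bayes' rule, conditioning on where the ruby actually is.
If it is in either of chests 1 and 2 (prior 3/11 each): the guide has 3 equally likely choices, so probability 1/3; weight (3/11)·(1/3) = 1/11 each.
If it is in chest 3 (prior 5/22): the guide has 4 equally likely choices, so probability 1/4; weight (5/22)·(1/4) = 5/88.
If it is in chest 4 (prior 3/22): the guide has 3 equally likely choices, so probability 1/3; weight (3/22)·(1/3) = 1/22.
If it is in chest 5 (prior 1/11): the guide opened chest 5, so this case is ruled out; weight (1/11)·0 = 0.
The weights sum to 25/88.
So P(the ruby in chest 1 | the guide opened chest 5) = (1/11) / (25/88) = 8/25.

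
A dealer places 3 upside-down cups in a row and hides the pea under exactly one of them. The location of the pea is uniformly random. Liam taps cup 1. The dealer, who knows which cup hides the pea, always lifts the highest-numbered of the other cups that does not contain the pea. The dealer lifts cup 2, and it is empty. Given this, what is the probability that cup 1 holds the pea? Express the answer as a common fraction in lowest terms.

0

Apply Bayes' rule, conditioning on where the pea actually is.
If it is under cup 1 (prior 1/3): the dealer would have opened cup 3 instead, probability 0; weight (1/3)·0 = 0.
If it is under cup 2 (prior 1/3): the dealer opened cup 2, so this case is ruled out; weight (1/3)·0 = 0.
If it is under cup 3 (prior 1/3): cup 2 is the highest-numbered option available, probability 1; weight (1/3)·1 = 1/3.
The weights sum to 1/3.
So P(the pea under cup 1 | the dealer opened cup 2) = 0 / (1/3) = 0.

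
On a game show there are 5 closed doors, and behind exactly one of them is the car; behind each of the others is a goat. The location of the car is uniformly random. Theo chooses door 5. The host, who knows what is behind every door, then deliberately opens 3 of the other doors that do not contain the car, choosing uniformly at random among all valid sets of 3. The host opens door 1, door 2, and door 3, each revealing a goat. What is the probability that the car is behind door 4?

4/5

Condition on the true location of the car.
If it is behind any of doors 1, 2, and 3 (prior 1/5 each): that door was opened and seen not to hold the prize — ruled out; weight (1/5)·0 = 0 each.
If it is behind door 4 (prior 1/5): the host has no choice, probability 1; weight (1/5)·1 = 1/5.
If it is behind door 5 (prior 1/5): the host has 4 equally likely choices, so probability 1/4; weight (1/5)·(1/4) = 1/20.
The weights sum to 1/4.
So P(the car behind door 4 | the host opened door 1, door 2, and door 3) = (1/5) / (1/4) = 4/5.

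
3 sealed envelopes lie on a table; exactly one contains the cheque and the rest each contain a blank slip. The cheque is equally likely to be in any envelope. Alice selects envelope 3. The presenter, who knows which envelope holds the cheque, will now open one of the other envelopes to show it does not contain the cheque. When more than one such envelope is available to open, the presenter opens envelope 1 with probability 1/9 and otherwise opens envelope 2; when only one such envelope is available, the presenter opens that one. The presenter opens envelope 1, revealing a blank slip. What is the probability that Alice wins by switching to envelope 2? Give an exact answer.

9/10

Consider each possible location of the cheque in turn.
If it is in envelope 1 (prior 1/3): the presenter opened envelope 1, so this case is ruled out; weight (1/3)·0 = 0.
If it is in envelope 2 (prior 1/3): only envelope 1 is available, probability 1; weight (1/3)·1 = 1/3.
If it is in envelope 3 (prior 1/3): envelope 1 is available, opened with probability 1/9; weight (1/3)·(1/9) = 1/27.
The weights sum to 10/27.
So P(the cheque in envelope 2 | the presenter opened envelope 1) = (1/3) / (10/27) = 9/10.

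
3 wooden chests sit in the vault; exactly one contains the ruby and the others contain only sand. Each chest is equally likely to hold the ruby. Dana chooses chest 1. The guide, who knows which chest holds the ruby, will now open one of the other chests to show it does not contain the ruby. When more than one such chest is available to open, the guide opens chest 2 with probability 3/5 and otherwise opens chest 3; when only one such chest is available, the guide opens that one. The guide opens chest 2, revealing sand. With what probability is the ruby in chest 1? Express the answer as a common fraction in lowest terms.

3/8

Apply Bayes' rule, conditioning on where the ruby actually is.
If it is in chest 1 (prior 1/3): chest 2 is available, opened with probability 3/5; weight (1/3)·(3/5) = 1/5.
If it is in chest 2 (prior 1/3): the guide opened chest 2, so this case is ruled out; weight (1/3)·0 = 0.
If it is in chest 3 (prior 1/3): only chest 2 is available, probability 1; weight (1/3)·1 = 1/3.
The weights sum to 8/15.
So P(the ruby in chest 1 | the guide opened chest 2) = (1/5) / (8/15) = 3/8.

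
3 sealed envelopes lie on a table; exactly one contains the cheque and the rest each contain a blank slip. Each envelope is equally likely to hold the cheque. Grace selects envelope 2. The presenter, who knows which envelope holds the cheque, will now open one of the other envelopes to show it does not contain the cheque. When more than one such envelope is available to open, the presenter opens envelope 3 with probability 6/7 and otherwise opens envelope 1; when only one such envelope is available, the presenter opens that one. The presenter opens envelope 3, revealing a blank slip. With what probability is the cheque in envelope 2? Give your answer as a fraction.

6/13

Apply Bayes' rule, conditioning on where the cheque actually is.
If it is in envelope 1 (prior 1/3): only envelope 3 is available, probability 1; weight (1/3)·1 = 1/3.
If it is in envelope 2 (prior 1/3): envelope 3 is available, opened with probability 6/7; weight (1/3)·(6/7) = 2/7.
If it is in envelope 3 (prior 1/3): the presenter opened envelope 3, so this case is ruled out; weight (1/3)·0 = 0.
The weights sum to 13/21.
So P(the cheque in envelope 2 | the presenter opened envelope 3) = (2/7) / (13/21) = 6/13.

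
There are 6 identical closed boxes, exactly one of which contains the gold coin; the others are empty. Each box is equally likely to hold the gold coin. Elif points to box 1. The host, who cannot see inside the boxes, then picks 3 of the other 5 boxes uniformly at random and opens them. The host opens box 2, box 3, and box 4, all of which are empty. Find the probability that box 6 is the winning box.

1/3

Condition on the true location of the gold coin.
If it is in any of boxes 1, 5, and 6 (prior 1/6 each): the host picks exactly this set with probability 1/10 regardless, and none is the prize; weight (1/6)·(1/10) = 1/60 each.
If it is in any of boxes 2, 3, and 4 (prior 1/6 each): that box was opened and seen not to hold the prize — ruled out; weight (1/6)·0 = 0 each.
The weights sum to 1/20.
So P(the gold coin in box 6 | the host opened box 2, box 3, and box 4) = (1/60) / (1/20) = 1/3.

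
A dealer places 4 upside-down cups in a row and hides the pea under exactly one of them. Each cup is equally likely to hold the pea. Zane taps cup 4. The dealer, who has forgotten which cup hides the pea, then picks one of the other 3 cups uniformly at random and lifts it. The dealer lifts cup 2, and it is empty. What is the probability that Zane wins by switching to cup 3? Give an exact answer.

1/3

Condition on the true location of the pea.
If it is under any of cups 1, 3, and 4 (prior 1/4 each): the dealer picks cup 2 with probability 1/3 regardless, and it is not the prize; weight (1/4)·(1/3) = 1/12 each.
If it is under cup 2 (prior 1/4): the dealer opened cup 2, so this case is ruled out; weight (1/4)·0 = 0.
The weights sum to 1/4.
So P(the pea under cup 3 | the dealer opened cup 2) = (1/12) / (1/4) = 1/3.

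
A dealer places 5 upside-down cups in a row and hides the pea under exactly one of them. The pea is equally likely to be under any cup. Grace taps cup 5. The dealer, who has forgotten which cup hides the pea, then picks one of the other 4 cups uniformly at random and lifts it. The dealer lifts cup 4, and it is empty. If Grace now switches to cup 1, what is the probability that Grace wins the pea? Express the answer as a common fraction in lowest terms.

Condition on the true location of the pea.
If it is under any of cups 1, 2, 3, and 5 (prior 1/5 each): the dealer picks cup 4 with probability 1/4 regardless, and it is not the prize; weight (1/5)·(1/4) = 1/20 each.
If it is under cup 4 (prior 1/5): the dealer opened cup 4, so this case is ruled out; weight (1/5)·0 = 0.
The weights sum to 1/5.
So P(the pea under cup 1 | the dealer opened cup 4) = (1/20) / (1/5) = 1/4.

1/4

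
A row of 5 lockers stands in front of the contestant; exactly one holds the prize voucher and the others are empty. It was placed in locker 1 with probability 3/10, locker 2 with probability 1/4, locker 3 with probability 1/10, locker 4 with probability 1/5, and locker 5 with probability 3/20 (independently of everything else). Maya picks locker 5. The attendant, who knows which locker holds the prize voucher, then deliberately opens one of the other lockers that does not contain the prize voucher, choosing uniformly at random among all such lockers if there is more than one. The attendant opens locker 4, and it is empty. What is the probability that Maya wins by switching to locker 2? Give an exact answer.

Apply Bayes' rule, conditioning on where the prize voucher actually is.
If it is in locker 1 (prior 3/10): the attendant has 3 equally likely choices, so probability 1/3; weight (3/10)·(1/3) = 1/10.
If it is in locker 2 (prior 1/4): the attendant has 3 equally likely choices, so probability 1/3; weight (1/4)·(1/3) = 1/12.
If it is in locker 3 (prior 1/10): the attendant has 3 equally likely choices, so probability 1/3; weight (1/10)·(1/3) = 1/30.
If it is in locker 4 (prior 1/5): the attendant opened locker 4, so this case is ruled out; weight (1/5)·0 = 0.
If it is in locker 5 (prior 3/20): the attendant has 4 equally likely choices, so probability 1/4; weight (3/20)·(1/4) = 3/80.
The weights sum to 61/240.
So P(the prize voucher in locker 2 | the attendant opened locker 4) = (1/12) / (61/240) = 20/61.

20/61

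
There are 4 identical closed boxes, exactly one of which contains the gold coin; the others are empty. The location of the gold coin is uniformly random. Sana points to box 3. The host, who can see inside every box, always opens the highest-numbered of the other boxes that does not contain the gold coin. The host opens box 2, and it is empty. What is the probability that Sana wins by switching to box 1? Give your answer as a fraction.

0

Condition on the true location of the gold coin.
If it is in either of boxes 1 and 3 (prior 1/4 each): the host would have opened box 4 instead, probability 0; weight (1/4)·0 = 0 each.
If it is in box 2 (prior 1/4): the host opened box 2, so this case is ruled out; weight (1/4)·0 = 0.
If it is in box 4 (prior 1/4): box 2 is the highest-numbered option available, probability 1; weight (1/4)·1 = 1/4.
The weights sum to 1/4.
So P(the gold coin in box 1 | the host opened box 2) = 0 / (1/4) = 0.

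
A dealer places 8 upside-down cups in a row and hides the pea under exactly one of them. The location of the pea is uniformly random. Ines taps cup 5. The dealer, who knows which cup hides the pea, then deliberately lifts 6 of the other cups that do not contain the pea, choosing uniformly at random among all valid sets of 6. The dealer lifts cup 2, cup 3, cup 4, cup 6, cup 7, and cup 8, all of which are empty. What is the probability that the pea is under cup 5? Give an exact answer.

1/8

Apply Bayes' rule, conditioning on where the pea actually is.
If it is under cup 1 (prior 1/8): the dealer has no choice, probability 1; weight (1/8)·1 = 1/8.
If it is under any of cups 2, 3, 4, 6, 7, and 8 (prior 1/8 each): that cup was opened and seen not to hold the prize — ruled out; weight (1/8)·0 = 0 each.
If it is under cup 5 (prior 1/8): the dealer has 7 equally likely choices, so probability 1/7; weight (1/8)·(1/7) = 1/56.
The weights sum to 1/7.
So P(the pea under cup 5 | the dealer opened cup 2, cup 3, cup 4, cup 6, cup 7, and cup 8) = (1/56) / (1/7) = 1/8.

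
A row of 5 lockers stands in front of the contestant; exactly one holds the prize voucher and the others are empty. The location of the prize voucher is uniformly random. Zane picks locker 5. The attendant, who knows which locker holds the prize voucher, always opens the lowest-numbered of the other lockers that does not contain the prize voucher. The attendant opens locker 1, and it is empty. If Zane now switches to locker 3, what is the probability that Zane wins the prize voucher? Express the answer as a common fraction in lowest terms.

1/4

Condition on the true location of the prize voucher.
If it is in locker 1 (prior 1/5): the attendant opened locker 1, so this case is ruled out; weight (1/5)·0 = 0.
If it is in any of lockers 2, 3, 4, and 5 (prior 1/5 each): locker 1 is the lowest-numbered option available, probability 1; weight (1/5)·1 = 1/5 each.
The weights sum to 4/5.
So P(the prize voucher in locker 3 | the attendant opened locker 1) = (1/5) / (4/5) = 1/4.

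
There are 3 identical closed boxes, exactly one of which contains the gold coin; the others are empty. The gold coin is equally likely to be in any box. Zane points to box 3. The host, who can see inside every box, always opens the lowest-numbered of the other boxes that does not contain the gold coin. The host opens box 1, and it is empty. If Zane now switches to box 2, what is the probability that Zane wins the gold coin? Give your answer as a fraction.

1/2

Apply Bayes' rule, conditioning on where the gold coin actually is.
If it is in box 1 (prior 1/3): the host opened box 1, so this case is ruled out; weight (1/3)·0 = 0.
If it is in either of boxes 2 and 3 (prior 1/3 each): box 1 is the lowest-numbered option available, probability 1; weight (1/3)·1 = 1/3 each.
The weights sum to 2/3.
So P(the gold coin in box 2 | the host opened box 1) = (1/3) / (2/3) = 1/2.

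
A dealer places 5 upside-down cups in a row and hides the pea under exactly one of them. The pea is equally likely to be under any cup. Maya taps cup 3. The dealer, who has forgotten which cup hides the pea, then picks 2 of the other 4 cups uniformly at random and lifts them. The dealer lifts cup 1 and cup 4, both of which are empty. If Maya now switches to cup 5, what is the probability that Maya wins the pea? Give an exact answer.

1/3

Because the dealer chose which cups to lift without knowing where the pea is, the choice is independent of the prize location. Learning that none of the 2 opened cups holds the pea simply rules out those 2 locations and leaves the remaining 3 cups still equally likely by symmetry.
So P(the pea under cup 5) = 1/3.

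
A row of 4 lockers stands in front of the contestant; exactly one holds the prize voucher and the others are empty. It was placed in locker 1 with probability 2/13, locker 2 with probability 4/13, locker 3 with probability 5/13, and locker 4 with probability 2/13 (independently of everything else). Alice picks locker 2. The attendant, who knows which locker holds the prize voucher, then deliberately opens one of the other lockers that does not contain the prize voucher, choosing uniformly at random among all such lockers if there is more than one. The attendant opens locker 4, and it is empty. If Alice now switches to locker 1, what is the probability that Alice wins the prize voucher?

6/29

Condition on the true location of the prize voucher.
If it is in locker 1 (prior 2/13): the attendant has 2 equally likely choices, so probability 1/2; weight (2/13)·(1/2) = 1/13.
If it is in locker 2 (prior 4/13): the attendant has 3 equally likely choices, so probability 1/3; weight (4/13)·(1/3) = 4/39.
If it is in locker 3 (prior 5/13): the attendant has 2 equally likely choices, so probability 1/2; weight (5/13)·(1/2) = 5/26.
If it is in locker 4 (prior 2/13): the attendant opened locker 4, so this case is ruled out; weight (2/13)·0 = 0.
The weights sum to 29/78.
So P(the prize voucher in locker 1 | the attendant opened locker 4) = (1/13) / (29/78) = 6/29.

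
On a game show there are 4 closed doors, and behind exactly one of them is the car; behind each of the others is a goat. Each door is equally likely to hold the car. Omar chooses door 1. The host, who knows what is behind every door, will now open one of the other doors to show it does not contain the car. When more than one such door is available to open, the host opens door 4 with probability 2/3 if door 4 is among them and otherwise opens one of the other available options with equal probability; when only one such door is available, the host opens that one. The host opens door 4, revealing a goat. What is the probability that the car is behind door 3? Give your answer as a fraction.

Condition on the true location of the car.
If it is behind any of doors 1, 2, and 3 (prior 1/4 each): door 4 is available, opened with probability 2/3; weight (1/4)·(2/3) = 1/6 each.
If it is behind door 4 (prior 1/4): the host opened door 4, so this case is ruled out; weight (1/4)·0 = 0.
The weights sum to 1/2.
So P(the car behind door 3 | the host opened door 4) = (1/6) / (1/2) = 1/3.

1/3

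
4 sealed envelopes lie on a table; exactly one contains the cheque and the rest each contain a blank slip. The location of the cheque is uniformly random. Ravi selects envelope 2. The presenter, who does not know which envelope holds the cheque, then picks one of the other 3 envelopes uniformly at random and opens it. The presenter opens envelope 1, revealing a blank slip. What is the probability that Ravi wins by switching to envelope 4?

1/3

Because the presenter chose which envelope to open without knowing where the cheque is, the choice is independent of the prize location. Learning that envelope 1 does not hold the cheque simply rules out that one location and leaves the remaining 3 envelopes still equally likely by symmetry.
So P(the cheque in envelope 4) = 1/3.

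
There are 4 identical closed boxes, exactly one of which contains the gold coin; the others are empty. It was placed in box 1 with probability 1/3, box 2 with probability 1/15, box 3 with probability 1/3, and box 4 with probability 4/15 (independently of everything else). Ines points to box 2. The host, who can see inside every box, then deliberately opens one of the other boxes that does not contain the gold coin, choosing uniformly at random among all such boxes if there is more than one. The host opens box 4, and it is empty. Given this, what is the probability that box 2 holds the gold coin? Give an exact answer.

Apply Bayes' rule, conditioning on where the gold coin actually is.
If it is in either of boxes 1 and 3 (prior 1/3 each): the host has 2 equally likely choices, so probability 1/2; weight (1/3)·(1/2) = 1/6 each.
If it is in box 2 (prior 1/15): the host has 3 equally likely choices, so probability 1/3; weight (1/15)·(1/3) = 1/45.
If it is in box 4 (prior 4/15): the host opened box 4, so this case is ruled out; weight (4/15)·0 = 0.
The weights sum to 16/45.
So P(the gold coin in box 2 | the host opened box 4) = (1/45) / (16/45) = 1/16.

1/16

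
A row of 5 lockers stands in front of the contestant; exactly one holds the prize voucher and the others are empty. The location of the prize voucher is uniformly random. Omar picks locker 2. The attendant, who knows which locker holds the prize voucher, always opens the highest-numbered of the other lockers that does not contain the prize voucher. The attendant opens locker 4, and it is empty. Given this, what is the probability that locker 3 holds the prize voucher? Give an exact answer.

Condition on the true location of the prize voucher.
If it is in any of lockers 1, 2, and 3 (prior 1/5 each): the attendant would have opened locker 5 instead, probability 0; weight (1/5)·0 = 0 each.
If it is in locker 4 (prior 1/5): the attendant opened locker 4, so this case is ruled out; weight (1/5)·0 = 0.
If it is in locker 5 (prior 1/5): locker 4 is the highest-numbered option available, probability 1; weight (1/5)·1 = 1/5.
The weights sum to 1/5.
So P(the prize voucher in locker 3 | the attendant opened locker 4) = 0 / (1/5) = 0.

0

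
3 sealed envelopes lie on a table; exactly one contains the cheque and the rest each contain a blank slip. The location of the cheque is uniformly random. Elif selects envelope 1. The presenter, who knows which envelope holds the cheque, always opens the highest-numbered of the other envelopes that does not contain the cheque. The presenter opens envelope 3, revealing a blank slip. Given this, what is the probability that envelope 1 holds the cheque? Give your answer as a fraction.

Consider each possible location of the cheque in turn.
If it is in either of envelopes 1 and 2 (prior 1/3 each): envelope 3 is the highest-numbered option available, probability 1; weight (1/3)·1 = 1/3 each.
If it is in envelope 3 (prior 1/3): the presenter opened envelope 3, so this case is ruled out; weight (1/3)·0 = 0.
The weights sum to 2/3.
So P(the cheque in envelope 1 | the presenter opened envelope 3) = (1/3) / (2/3) = 1/2.

1/2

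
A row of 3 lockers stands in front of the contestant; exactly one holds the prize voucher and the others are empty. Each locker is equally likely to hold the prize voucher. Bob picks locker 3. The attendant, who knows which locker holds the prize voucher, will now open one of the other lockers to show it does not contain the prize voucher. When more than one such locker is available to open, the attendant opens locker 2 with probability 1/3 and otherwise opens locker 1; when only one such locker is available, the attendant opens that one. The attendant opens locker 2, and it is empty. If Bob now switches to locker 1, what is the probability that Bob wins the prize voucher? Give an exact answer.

Apply Bayes' rule, conditioning on where the prize voucher actually is.
If it is in locker 1 (prior 1/3): only locker 2 is available, probability 1; weight (1/3)·1 = 1/3.
If it is in locker 2 (prior 1/3): the attendant opened locker 2, so this case is ruled out; weight (1/3)·0 = 0.
If it is in locker 3 (prior 1/3): locker 2 is available, opened with probability 1/3; weight (1/3)·(1/3) = 1/9.
The weights sum to 4/9.
So P(the prize voucher in locker 1 | the attendant opened locker 2) = (1/3) / (4/9) = 3/4.

3/4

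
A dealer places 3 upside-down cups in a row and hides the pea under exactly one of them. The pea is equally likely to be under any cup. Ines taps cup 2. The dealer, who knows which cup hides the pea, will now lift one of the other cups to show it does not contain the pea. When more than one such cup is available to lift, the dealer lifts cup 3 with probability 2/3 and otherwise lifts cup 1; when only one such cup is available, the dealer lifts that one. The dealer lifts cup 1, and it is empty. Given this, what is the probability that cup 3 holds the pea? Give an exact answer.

Apply Bayes' rule, conditioning on where the pea actually is.
If it is under cup 1 (prior 1/3): the dealer opened cup 1, so this case is ruled out; weight (1/3)·0 = 0.
If it is under cup 2 (prior 1/3): cup 3 is available but not opened, probability 1/3; weight (1/3)·(1/3) = 1/9.
If it is under cup 3 (prior 1/3): only cup 1 is available, probability 1; weight (1/3)·1 = 1/3.
The weights sum to 4/9.
So P(the pea under cup 3 | the dealer opened cup 1) = (1/3) / (4/9) = 3/4.

3/4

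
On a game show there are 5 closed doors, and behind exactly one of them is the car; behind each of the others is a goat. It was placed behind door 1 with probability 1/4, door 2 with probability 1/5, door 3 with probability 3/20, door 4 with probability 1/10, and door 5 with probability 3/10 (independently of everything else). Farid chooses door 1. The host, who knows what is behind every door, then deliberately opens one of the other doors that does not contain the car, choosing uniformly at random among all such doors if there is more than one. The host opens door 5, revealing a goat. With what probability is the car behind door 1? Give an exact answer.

5/17

Consider each possible location of the car in turn.
If it is behind door 1 (prior 1/4): the host has 4 equally likely choices, so probability 1/4; weight (1/4)·(1/4) = 1/16.
If it is behind door 2 (prior 1/5): the host has 3 equally likely choices, so probability 1/3; weight (1/5)·(1/3) = 1/15.
If it is behind door 3 (prior 3/20): the host has 3 equally likely choices, so probability 1/3; weight (3/20)·(1/3) = 1/20.
If it is behind door 4 (prior 1/10): the host has 3 equally likely choices, so probability 1/3; weight (1/10)·(1/3) = 1/30.
If it is behind door 5 (prior 3/10): the host opened door 5, so this case is ruled out; weight (3/10)·0 = 0.
The weights sum to 17/80.
So P(the car behind door 1 | the host opened door 5) = (1/16) / (17/80) = 5/17.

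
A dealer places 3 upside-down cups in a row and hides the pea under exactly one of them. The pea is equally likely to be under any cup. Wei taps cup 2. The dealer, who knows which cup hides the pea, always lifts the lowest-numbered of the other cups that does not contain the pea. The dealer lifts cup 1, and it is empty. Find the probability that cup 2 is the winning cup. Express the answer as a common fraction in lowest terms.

Condition on the true location of the pea.
If it is under cup 1 (prior 1/3): the dealer opened cup 1, so this case is ruled out; weight (1/3)·0 = 0.
If it is under either of cups 2 and 3 (prior 1/3 each): cup 1 is the lowest-numbered option available, probability 1; weight (1/3)·1 = 1/3 each.
The weights sum to 2/3.
So P(the pea under cup 2 | the dealer opened cup 1) = (1/3) / (2/3) = 1/2.

1/2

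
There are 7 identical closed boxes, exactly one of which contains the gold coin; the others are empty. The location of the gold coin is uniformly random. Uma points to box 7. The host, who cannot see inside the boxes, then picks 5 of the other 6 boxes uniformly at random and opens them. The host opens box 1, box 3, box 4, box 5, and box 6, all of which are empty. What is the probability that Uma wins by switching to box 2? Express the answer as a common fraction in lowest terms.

Apply Bayes' rule, conditioning on where the gold coin actually is.
If it is in any of boxes 1, 3, 4, 5, and 6 (prior 1/7 each): that box was opened and seen not to hold the prize — ruled out; weight (1/7)·0 = 0 each.
If it is in either of boxes 2 and 7 (prior 1/7 each): the host picks exactly this set with probability 1/6 regardless, and none is the prize; weight (1/7)·(1/6) = 1/42 each.
The weights sum to 1/21.
So P(the gold coin in box 2 | the host opened box 1, box 3, box 4, box 5, and box 6) = (1/42) / (1/21) = 1/2.

1/2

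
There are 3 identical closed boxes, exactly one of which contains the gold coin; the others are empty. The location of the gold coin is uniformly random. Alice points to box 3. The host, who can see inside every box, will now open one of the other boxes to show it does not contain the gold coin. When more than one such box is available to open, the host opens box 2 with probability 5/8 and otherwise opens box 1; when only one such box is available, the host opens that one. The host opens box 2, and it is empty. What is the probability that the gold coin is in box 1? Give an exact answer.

Apply Bayes' rule, conditioning on where the gold coin actually is.
If it is in box 1 (prior 1/3): only box 2 is available, probability 1; weight (1/3)·1 = 1/3.
If it is in box 2 (prior 1/3): the host opened box 2, so this case is ruled out; weight (1/3)·0 = 0.
If it is in box 3 (prior 1/3): box 2 is available, opened with probability 5/8; weight (1/3)·(5/8) = 5/24.
The weights sum to 13/24.
So P(the gold coin in box 1 | the host opened box 2) = (1/3) / (13/24) = 8/13.

8/13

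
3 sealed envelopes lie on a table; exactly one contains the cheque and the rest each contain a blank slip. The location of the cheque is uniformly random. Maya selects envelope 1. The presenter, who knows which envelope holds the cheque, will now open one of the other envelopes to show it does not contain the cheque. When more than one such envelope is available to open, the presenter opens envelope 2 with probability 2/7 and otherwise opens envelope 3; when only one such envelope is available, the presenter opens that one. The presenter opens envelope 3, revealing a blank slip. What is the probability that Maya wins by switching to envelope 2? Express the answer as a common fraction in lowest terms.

Condition on the true location of the cheque.
If it is in envelope 1 (prior 1/3): envelope 2 is available but not opened, probability 5/7; weight (1/3)·(5/7) = 5/21.
If it is in envelope 2 (prior 1/3): only envelope 3 is available, probability 1; weight (1/3)·1 = 1/3.
If it is in envelope 3 (prior 1/3): the presenter opened envelope 3, so this case is ruled out; weight (1/3)·0 = 0.
The weights sum to 4/7.
So P(the cheque in envelope 2 | the presenter opened envelope 3) = (1/3) / (4/7) = 7/12.

7/12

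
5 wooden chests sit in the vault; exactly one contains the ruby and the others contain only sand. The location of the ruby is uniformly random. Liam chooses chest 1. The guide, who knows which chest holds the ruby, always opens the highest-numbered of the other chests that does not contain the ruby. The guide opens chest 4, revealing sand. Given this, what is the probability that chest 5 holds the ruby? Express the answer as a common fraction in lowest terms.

1

Apply Bayes' rule, conditioning on where the ruby actually is.
If it is in any of chests 1, 2, and 3 (prior 1/5 each): the guide would have opened chest 5 instead, probability 0; weight (1/5)·0 = 0 each.
If it is in chest 4 (prior 1/5): the guide opened chest 4, so this case is ruled out; weight (1/5)·0 = 0.
If it is in chest 5 (prior 1/5): chest 4 is the highest-numbered option available, probability 1; weight (1/5)·1 = 1/5.
The weights sum to 1/5.
So P(the ruby in chest 5 | the guide opened chest 4) = (1/5) / (1/5) = 1.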